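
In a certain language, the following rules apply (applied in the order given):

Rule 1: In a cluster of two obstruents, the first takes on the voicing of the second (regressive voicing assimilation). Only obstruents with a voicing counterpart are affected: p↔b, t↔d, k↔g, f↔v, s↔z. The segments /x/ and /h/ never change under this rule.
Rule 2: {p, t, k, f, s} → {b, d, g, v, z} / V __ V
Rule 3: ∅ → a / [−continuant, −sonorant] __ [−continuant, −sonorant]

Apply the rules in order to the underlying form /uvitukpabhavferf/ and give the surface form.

Rule 1 (regressive voicing assimilation): /b/ precedes the voiceless obstruent /h/, so it devoices to [p] by assimilation. /v/ precedes the voiceless obstruent /f/, so it devoices to [f] by assimilation. /uvitukpabhavferf/ → uvitukpaphafferf.
Rule 2 (intervocalic voicing): /t/ is a voiceless obstruent between vowels /i/ and /u/, so it voices to [d]. /uvitukpaphafferf/ → uvidukpaphafferf.
Rule 3 (stop-cluster a-epenthesis): /k/ and /p/ form a stop–stop cluster, so [a] is inserted between them. /uvidukpaphafferf/ → uvidukapaphafferf.

uvidukapaphafferf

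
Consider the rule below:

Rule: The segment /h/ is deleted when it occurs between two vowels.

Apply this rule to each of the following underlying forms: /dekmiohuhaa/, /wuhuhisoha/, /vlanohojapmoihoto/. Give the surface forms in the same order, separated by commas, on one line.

/dekmiohuhaa/: /h/ occurs between vowels /o/ and /u/, so it deletes. /h/ occurs between vowels /u/ and /a/, so it deletes. → [dekmiouaa].
/wuhuhisoha/: /h/ occurs between vowels /u/ and /u/, so it deletes. /h/ occurs between vowels /u/ and /i/, so it deletes. /h/ occurs between vowels /o/ and /a/, so it deletes. → [wuuisoa].
/vlanohojapmoihoto/: /h/ occurs between vowels /o/ and /o/, so it deletes. /h/ occurs between vowels /i/ and /o/, so it deletes. → [vlanoojapmoioto].

dekmiouaa, wuuisoa, vlanoojapmoioto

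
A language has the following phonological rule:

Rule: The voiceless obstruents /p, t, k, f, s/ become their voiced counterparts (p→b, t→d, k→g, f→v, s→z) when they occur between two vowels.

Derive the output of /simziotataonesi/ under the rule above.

Scanning /simziotataonesi/: /s/ at position 1 is not in the conditioning environment; /t/ is a voiceless obstruent between vowels /o/ and /a/, so it voices to [d]; /t/ is a voiceless obstruent between vowels /a/ and /a/, so it voices to [d]; /s/ is a voiceless obstruent between vowels /e/ and /i/, so it voices to [z].
Result: [simziodadaonezi].

simziodadaonezi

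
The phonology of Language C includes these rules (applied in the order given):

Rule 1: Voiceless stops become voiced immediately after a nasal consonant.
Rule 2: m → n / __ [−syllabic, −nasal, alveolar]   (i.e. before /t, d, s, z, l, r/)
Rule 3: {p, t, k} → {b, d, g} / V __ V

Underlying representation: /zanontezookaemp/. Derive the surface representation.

zanondezoogaemb

Rule 1 (post-nasal voicing): /t/ is a voiceless stop immediately after the nasal /n/, so it voices to [d]. /p/ is a voiceless stop immediately after the nasal /m/, so it voices to [b]. /zanontezookaemp/ → zanondezookaemb.
Rule 2 (nasal place assimilation): no segment meets the environment; /zanondezookaemb/ is unchanged.
Rule 3 (intervocalic voicing): /k/ is a voiceless stop between vowels /o/ and /a/, so it voices to [g]. /zanondezookaemb/ → zanondezoogaemb.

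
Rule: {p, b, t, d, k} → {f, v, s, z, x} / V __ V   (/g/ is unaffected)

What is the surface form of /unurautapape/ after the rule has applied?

unurausafafe

/t/ is a stop between vowels /u/ and /a/, so it spirantizes to the fricative [s].
/p/ is a stop between vowels /a/ and /a/, so it spirantizes to the fricative [f].
/p/ is a stop between vowels /a/ and /e/, so it spirantizes to the fricative [f].
Surface form: [unurausafafe].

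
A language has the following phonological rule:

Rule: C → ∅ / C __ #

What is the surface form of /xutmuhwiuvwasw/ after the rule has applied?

/w/ is the second consonant of a word-final cluster /sw/, so it deletes.
Surface form: [xutmuhwiuvwas].

xutmuhwiuvwas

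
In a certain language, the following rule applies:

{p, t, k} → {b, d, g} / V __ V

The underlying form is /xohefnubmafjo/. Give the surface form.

xohefnubmafjo

No segment of /xohefnubmafjo/ meets the structural description of the rule, so the form surfaces unchanged.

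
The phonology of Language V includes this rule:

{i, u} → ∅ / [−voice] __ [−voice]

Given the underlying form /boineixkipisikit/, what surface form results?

boineixkpskt

/i/ is a high vowel flanked by voiceless consonants /k/ and /p/, so it deletes.
/i/ is a high vowel flanked by voiceless consonants /p/ and /s/, so it deletes.
/i/ is a high vowel flanked by voiceless consonants /s/ and /k/, so it deletes.
/i/ is a high vowel flanked by voiceless consonants /k/ and /t/, so it deletes.
The other instances of /i/ do not occur in the required environment and remain unchanged.
Surface form: [boineixkpskt].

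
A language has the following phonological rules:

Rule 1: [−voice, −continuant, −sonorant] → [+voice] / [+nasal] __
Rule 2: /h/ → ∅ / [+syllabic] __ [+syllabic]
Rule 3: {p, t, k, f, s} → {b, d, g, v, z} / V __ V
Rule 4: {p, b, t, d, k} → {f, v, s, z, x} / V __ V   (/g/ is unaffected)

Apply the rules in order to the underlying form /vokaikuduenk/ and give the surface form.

vogaiguzueng

Rule 1 (post-nasal voicing): /k/ is a voiceless stop immediately after the nasal /n/, so it voices to [g]. /vokaikuduenk/ → vokaikudueng.
Rule 2 (intervocalic h-deletion): no segment meets the environment; /vokaikudueng/ is unchanged.
Rule 3 (intervocalic voicing): /k/ is a voiceless obstruent between vowels /o/ and /a/, so it voices to [g]. /k/ is a voiceless obstruent between vowels /i/ and /u/, so it voices to [g]. /vokaikudueng/ → vogaigudueng.
Rule 4 (intervocalic spirantization): /d/ is a stop between vowels /u/ and /u/, so it spirantizes to the fricative [z]. /vogaigudueng/ → vogaiguzueng.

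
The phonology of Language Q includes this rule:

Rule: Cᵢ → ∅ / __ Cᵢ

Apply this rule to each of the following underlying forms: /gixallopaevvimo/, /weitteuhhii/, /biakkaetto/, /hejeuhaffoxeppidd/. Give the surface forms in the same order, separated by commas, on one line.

gixalopaevimo, weiteuhii, biakaeto, hejeuhafoxepid

/gixallopaevvimo/: /ll/ is a geminate; the first /l/ deletes. /vv/ is a geminate; the first /v/ deletes. → [gixalopaevimo].
/weitteuhhii/: /tt/ is a geminate; the first /t/ deletes. /hh/ is a geminate; the first /h/ deletes. → [weiteuhii].
/biakkaetto/: /kk/ is a geminate; the first /k/ deletes. /tt/ is a geminate; the first /t/ deletes. → [biakaeto].
/hejeuhaffoxeppidd/: /ff/ is a geminate; the first /f/ deletes. /pp/ is a geminate; the first /p/ deletes. /dd/ is a geminate; the first /d/ deletes. → [hejeuhafoxepid].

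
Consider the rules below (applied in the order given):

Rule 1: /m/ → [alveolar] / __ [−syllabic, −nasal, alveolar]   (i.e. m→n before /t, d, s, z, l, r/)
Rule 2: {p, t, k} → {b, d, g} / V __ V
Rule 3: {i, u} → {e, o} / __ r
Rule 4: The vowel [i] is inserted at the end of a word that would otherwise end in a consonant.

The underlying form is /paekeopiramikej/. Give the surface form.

Rule 1 (nasal place assimilation): no segment meets the environment; /paekeopiramikej/ is unchanged.
Rule 2 (intervocalic voicing): /k/ is a voiceless stop between vowels /e/ and /e/, so it voices to [g]. /p/ is a voiceless stop between vowels /o/ and /i/, so it voices to [b]. /k/ is a voiceless stop between vowels /i/ and /e/, so it voices to [g]. /paekeopiramikej/ → paegeobiramigej.
Rule 3 (pre-rhotic lowering): /i/ is a high vowel immediately before /r/, so it lowers to [e]. /paegeobiramigej/ → paegeoberamigej.
Rule 4 (final i-epenthesis): the form ends in the consonant /j/, so [i] is inserted word-finally. /paegeoberamigej/ → paegeoberamigeji.

paegeoberamigeji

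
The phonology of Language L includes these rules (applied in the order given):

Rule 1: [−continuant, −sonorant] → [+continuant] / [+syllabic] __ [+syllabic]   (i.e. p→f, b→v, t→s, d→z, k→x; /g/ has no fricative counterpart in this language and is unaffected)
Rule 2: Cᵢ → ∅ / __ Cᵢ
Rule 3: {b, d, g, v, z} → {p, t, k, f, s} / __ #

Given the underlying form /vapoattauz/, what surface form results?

Rule 1 (intervocalic spirantization): /p/ is a stop between vowels /a/ and /o/, so it spirantizes to the fricative [f]. /vapoattauz/ → vafoattauz.
Rule 2 (degemination): /tt/ is a geminate; the first /t/ deletes. /vafoattauz/ → vafoatauz.
Rule 3 (final devoicing): /z/ is a voiced obstruent in word-final position, so it devoices to [s]. /vafoatauz/ → vafoataus.

vafoataus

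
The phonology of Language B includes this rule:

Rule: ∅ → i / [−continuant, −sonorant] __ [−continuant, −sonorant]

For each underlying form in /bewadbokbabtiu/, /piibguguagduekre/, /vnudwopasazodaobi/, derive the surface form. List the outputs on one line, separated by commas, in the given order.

bewadibokibabitiu, piibiguguagiduekre, vnudwopasazodaobi

/bewadbokbabtiu/: /d/ and /b/ form a stop–stop cluster, so [i] is inserted between them. /k/ and /b/ form a stop–stop cluster, so [i] is inserted between them. /b/ and /t/ form a stop–stop cluster, so [i] is inserted between them. → [bewadibokibabitiu].
/piibguguagduekre/: /b/ and /g/ form a stop–stop cluster, so [i] is inserted between them. /g/ and /d/ form a stop–stop cluster, so [i] is inserted between them. → [piibiguguagiduekre].
/vnudwopasazodaobi/: the rule's environment is not met; surfaces unchanged as [vnudwopasazodaobi].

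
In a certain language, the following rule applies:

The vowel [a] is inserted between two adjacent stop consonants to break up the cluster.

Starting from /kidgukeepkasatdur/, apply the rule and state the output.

kidagukeepakasatadur

/d/ and /g/ form a stop–stop cluster, so [a] is inserted between them.
/p/ and /k/ form a stop–stop cluster, so [a] is inserted between them.
/t/ and /d/ form a stop–stop cluster, so [a] is inserted between them.
Surface form: [kidagukeepakasatadur].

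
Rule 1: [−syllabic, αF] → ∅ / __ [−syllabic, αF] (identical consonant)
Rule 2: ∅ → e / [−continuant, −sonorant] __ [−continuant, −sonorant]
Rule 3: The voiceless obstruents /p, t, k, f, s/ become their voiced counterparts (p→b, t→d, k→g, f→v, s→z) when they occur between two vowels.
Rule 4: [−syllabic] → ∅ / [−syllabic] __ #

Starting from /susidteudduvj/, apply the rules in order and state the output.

Rule 1 (degemination): /dd/ is a geminate; the first /d/ deletes. /susidteudduvj/ → susidteuduvj.
Rule 2 (stop-cluster e-epenthesis): /d/ and /t/ form a stop–stop cluster, so [e] is inserted between them. /susidteuduvj/ → susideteuduvj.
Rule 3 (intervocalic voicing): /s/ is a voiceless obstruent between vowels /u/ and /i/, so it voices to [z]. /t/ is a voiceless obstruent between vowels /e/ and /e/, so it voices to [d]. /susideteuduvj/ → suzidedeuduvj.
Rule 4 (final cluster simplification): /j/ is the second consonant of a word-final cluster /vj/, so it deletes. /suzidedeuduvj/ → suzidedeuduv.

suzidedeuduv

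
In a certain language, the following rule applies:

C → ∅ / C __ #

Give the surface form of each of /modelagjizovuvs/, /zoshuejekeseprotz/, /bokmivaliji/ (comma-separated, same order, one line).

modelagjizovuv, zoshuejekeseprot, bokmivaliji

/modelagjizovuvs/: /s/ is the second consonant of a word-final cluster /vs/, so it deletes. → [modelagjizovuv].
/zoshuejekeseprotz/: /z/ is the second consonant of a word-final cluster /tz/, so it deletes. → [zoshuejekeseprot].
/bokmivaliji/: the rule's environment is not met; surfaces unchanged as [bokmivaliji].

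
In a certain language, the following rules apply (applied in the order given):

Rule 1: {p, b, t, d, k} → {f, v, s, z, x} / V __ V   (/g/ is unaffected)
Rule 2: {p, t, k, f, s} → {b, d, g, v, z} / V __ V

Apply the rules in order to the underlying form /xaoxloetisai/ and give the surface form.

Rule 1 (intervocalic spirantization): /t/ is a stop between vowels /e/ and /i/, so it spirantizes to the fricative [s]. /xaoxloetisai/ → xaoxloesisai.
Rule 2 (intervocalic voicing): /s/ is a voiceless obstruent between vowels /e/ and /i/, so it voices to [z]. /s/ is a voiceless obstruent between vowels /i/ and /a/, so it voices to [z]. /xaoxloesisai/ → xaoxloezizai.

xaoxloezizai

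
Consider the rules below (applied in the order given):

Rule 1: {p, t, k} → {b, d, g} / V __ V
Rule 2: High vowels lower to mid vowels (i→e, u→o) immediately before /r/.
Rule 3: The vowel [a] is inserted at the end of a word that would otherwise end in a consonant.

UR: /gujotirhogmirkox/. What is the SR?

gujoderhogmerkoxa

Rule 1 (intervocalic voicing): /t/ is a voiceless stop between vowels /o/ and /i/, so it voices to [d]. /gujotirhogmirkox/ → gujodirhogmirkox.
Rule 2 (pre-rhotic lowering): /i/ is a high vowel immediately before /r/, so it lowers to [e]. /i/ is a high vowel immediately before /r/, so it lowers to [e]. /gujodirhogmirkox/ → gujoderhogmerkox.
Rule 3 (final a-epenthesis): the form ends in the consonant /x/, so [a] is inserted word-finally. /gujoderhogmerkox/ → gujoderhogmerkoxa.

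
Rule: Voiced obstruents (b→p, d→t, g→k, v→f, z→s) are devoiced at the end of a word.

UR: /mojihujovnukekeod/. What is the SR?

Scanning /mojihujovnukekeod/: /v/ at position 9 is not in the conditioning environment; /d/ is a voiced obstruent in word-final position, so it devoices to [t].
Result: [mojihujovnukekeot].

mojihujovnukekeot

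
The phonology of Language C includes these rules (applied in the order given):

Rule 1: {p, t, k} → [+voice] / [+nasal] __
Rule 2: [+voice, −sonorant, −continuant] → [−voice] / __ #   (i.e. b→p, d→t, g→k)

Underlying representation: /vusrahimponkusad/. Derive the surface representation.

Rule 1 (post-nasal voicing): /p/ is a voiceless stop immediately after the nasal /m/, so it voices to [b]. /k/ is a voiceless stop immediately after the nasal /n/, so it voices to [g]. /vusrahimponkusad/ → vusrahimbongusad.
Rule 2 (final devoicing): /d/ is a voiced stop in word-final position, so it devoices to [t]. /vusrahimbongusad/ → vusrahimbongusat.

vusrahimbongusat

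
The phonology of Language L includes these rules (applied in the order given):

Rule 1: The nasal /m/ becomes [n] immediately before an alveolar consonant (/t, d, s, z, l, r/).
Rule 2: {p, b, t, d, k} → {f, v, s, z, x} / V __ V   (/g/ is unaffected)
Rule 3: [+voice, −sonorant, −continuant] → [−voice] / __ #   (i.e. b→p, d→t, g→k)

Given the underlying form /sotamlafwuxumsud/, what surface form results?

sosanlafwuxunsut

Rule 1 (nasal place assimilation): /m/ precedes the alveolar consonant /l/, so it assimilates in place to [n]. /m/ precedes the alveolar consonant /s/, so it assimilates in place to [n]. /sotamlafwuxumsud/ → sotanlafwuxunsud.
Rule 2 (intervocalic spirantization): /t/ is a stop between vowels /o/ and /a/, so it spirantizes to the fricative [s]. /sotanlafwuxunsud/ → sosanlafwuxunsud.
Rule 3 (final devoicing): /d/ is a voiced stop in word-final position, so it devoices to [t]. /sosanlafwuxunsud/ → sosanlafwuxunsut.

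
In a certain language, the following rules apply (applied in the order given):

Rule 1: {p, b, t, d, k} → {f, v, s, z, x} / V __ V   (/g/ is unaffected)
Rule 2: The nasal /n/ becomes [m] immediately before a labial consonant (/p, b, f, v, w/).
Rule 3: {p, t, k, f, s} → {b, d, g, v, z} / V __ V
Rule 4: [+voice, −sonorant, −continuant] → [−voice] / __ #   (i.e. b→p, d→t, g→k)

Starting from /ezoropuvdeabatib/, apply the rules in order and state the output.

Rule 1 (intervocalic spirantization): /p/ is a stop between vowels /o/ and /u/, so it spirantizes to the fricative [f]. /b/ is a stop between vowels /a/ and /a/, so it spirantizes to the fricative [v]. /t/ is a stop between vowels /a/ and /i/, so it spirantizes to the fricative [s]. /ezoropuvdeabatib/ → ezorofuvdeavasib.
Rule 2 (nasal place assimilation): no segment meets the environment; /ezorofuvdeavasib/ is unchanged.
Rule 3 (intervocalic voicing): /f/ is a voiceless obstruent between vowels /o/ and /u/, so it voices to [v]. /s/ is a voiceless obstruent between vowels /a/ and /i/, so it voices to [z]. /ezorofuvdeavasib/ → ezorovuvdeavazib.
Rule 4 (final devoicing): /b/ is a voiced stop in word-final position, so it devoices to [p]. /ezorovuvdeavazib/ → ezorovuvdeavazip.

ezorovuvdeavazip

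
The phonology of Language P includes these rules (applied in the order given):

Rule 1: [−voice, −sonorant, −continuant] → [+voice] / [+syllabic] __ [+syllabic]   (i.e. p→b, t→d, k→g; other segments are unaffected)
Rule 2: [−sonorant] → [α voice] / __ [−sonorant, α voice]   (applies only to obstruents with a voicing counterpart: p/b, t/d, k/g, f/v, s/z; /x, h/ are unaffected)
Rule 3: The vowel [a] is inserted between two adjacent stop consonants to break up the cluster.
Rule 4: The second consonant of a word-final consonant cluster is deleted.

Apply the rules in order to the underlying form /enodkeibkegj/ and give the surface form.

enotakeipakeg

Rule 1 (intervocalic voicing): no segment meets the environment; /enodkeibkegj/ is unchanged.
Rule 2 (regressive voicing assimilation): /d/ precedes the voiceless obstruent /k/, so it devoices to [t] by assimilation. /b/ precedes the voiceless obstruent /k/, so it devoices to [p] by assimilation. /enodkeibkegj/ → enotkeipkegj.
Rule 3 (stop-cluster a-epenthesis): /t/ and /k/ form a stop–stop cluster, so [a] is inserted between them. /p/ and /k/ form a stop–stop cluster, so [a] is inserted between them. /enotkeipkegj/ → enotakeipakegj.
Rule 4 (final cluster simplification): /j/ is the second consonant of a word-final cluster /gj/, so it deletes. /enotakeipakegj/ → enotakeipakeg.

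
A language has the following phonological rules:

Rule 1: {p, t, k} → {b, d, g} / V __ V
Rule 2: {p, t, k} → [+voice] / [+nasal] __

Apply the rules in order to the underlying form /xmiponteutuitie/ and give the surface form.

Rule 1 (intervocalic voicing): /p/ is a voiceless stop between vowels /i/ and /o/, so it voices to [b]. /t/ is a voiceless stop between vowels /u/ and /u/, so it voices to [d]. /t/ is a voiceless stop between vowels /i/ and /i/, so it voices to [d]. /xmiponteutuitie/ → xmibonteuduidie.
Rule 2 (post-nasal voicing): /t/ is a voiceless stop immediately after the nasal /n/, so it voices to [d]. /xmibonteuduidie/ → xmibondeuduidie.

xmibondeuduidie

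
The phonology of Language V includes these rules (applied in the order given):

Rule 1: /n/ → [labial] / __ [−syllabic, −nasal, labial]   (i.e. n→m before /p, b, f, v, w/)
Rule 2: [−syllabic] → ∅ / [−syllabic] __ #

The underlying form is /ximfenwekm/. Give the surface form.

ximfemwek

Rule 1 (nasal place assimilation): /n/ precedes the labial consonant /w/, so it assimilates in place to [m]. /ximfenwekm/ → ximfemwekm.
Rule 2 (final cluster simplification): /m/ is the second consonant of a word-final cluster /km/, so it deletes. /ximfemwekm/ → ximfemwek.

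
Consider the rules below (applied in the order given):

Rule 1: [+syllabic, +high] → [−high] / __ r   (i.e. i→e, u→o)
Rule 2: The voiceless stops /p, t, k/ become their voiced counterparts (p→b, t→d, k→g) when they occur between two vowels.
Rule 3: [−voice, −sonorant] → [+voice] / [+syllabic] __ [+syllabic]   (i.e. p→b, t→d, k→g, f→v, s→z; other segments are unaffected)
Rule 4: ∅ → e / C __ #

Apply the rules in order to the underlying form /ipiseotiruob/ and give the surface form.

ibizeoderuobe

Rule 1 (pre-rhotic lowering): /i/ is a high vowel immediately before /r/, so it lowers to [e]. /ipiseotiruob/ → ipiseoteruob.
Rule 2 (intervocalic voicing): /p/ is a voiceless stop between vowels /i/ and /i/, so it voices to [b]. /t/ is a voiceless stop between vowels /o/ and /e/, so it voices to [d]. /ipiseoteruob/ → ibiseoderuob.
Rule 3 (intervocalic voicing): /s/ is a voiceless obstruent between vowels /i/ and /e/, so it voices to [z]. /ibiseoderuob/ → ibizeoderuob.
Rule 4 (final e-epenthesis): the form ends in the consonant /b/, so [e] is inserted word-finally. /ibizeoderuob/ → ibizeoderuobe.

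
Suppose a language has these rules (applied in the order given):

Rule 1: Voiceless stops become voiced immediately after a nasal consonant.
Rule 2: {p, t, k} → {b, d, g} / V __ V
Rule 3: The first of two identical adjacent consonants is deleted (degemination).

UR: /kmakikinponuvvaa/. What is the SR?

Rule 1 (post-nasal voicing): /p/ is a voiceless stop immediately after the nasal /n/, so it voices to [b]. /kmakikinponuvvaa/ → kmakikinbonuvvaa.
Rule 2 (intervocalic voicing): /k/ is a voiceless stop between vowels /a/ and /i/, so it voices to [g]. /k/ is a voiceless stop between vowels /i/ and /i/, so it voices to [g]. /kmakikinbonuvvaa/ → kmagiginbonuvvaa.
Rule 3 (degemination): /vv/ is a geminate; the first /v/ deletes. /kmagiginbonuvvaa/ → kmagiginbonuvaa.

kmagiginbonuvaa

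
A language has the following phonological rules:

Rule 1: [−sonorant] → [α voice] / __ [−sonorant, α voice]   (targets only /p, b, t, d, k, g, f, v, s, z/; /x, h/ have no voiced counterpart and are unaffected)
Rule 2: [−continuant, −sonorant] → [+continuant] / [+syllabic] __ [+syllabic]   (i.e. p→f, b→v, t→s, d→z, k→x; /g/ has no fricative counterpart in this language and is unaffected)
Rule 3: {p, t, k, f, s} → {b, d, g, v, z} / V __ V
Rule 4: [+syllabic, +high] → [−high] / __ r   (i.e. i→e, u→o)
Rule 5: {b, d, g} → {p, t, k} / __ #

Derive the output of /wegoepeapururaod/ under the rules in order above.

wegoeveavororaot

Rule 1 (regressive voicing assimilation): no segment meets the environment; /wegoepeapururaod/ is unchanged.
Rule 2 (intervocalic spirantization): /p/ is a stop between vowels /e/ and /e/, so it spirantizes to the fricative [f]. /p/ is a stop between vowels /a/ and /u/, so it spirantizes to the fricative [f]. /wegoepeapururaod/ → wegoefeafururaod.
Rule 3 (intervocalic voicing): /f/ is a voiceless obstruent between vowels /e/ and /e/, so it voices to [v]. /f/ is a voiceless obstruent between vowels /a/ and /u/, so it voices to [v]. /wegoefeafururaod/ → wegoeveavururaod.
Rule 4 (pre-rhotic lowering): /u/ is a high vowel immediately before /r/, so it lowers to [o]. /u/ is a high vowel immediately before /r/, so it lowers to [o]. /wegoeveavururaod/ → wegoeveavororaod.
Rule 5 (final devoicing): /d/ is a voiced stop in word-final position, so it devoices to [t]. /wegoeveavororaod/ → wegoeveavororaot.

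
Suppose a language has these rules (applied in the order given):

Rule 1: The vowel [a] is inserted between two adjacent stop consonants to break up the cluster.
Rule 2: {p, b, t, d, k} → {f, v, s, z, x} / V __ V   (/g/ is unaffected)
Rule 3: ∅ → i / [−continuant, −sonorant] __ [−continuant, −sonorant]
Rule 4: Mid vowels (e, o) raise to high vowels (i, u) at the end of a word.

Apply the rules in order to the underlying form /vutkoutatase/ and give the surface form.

vusaxousasasi

Rule 1 (stop-cluster a-epenthesis): /t/ and /k/ form a stop–stop cluster, so [a] is inserted between them. /vutkoutatase/ → vutakoutatase.
Rule 2 (intervocalic spirantization): /t/ is a stop between vowels /u/ and /a/, so it spirantizes to the fricative [s]. /k/ is a stop between vowels /a/ and /o/, so it spirantizes to the fricative [x]. /t/ is a stop between vowels /u/ and /a/, so it spirantizes to the fricative [s]. /t/ is a stop between vowels /a/ and /a/, so it spirantizes to the fricative [s]. /vutakoutatase/ → vusaxousasase.
Rule 3 (stop-cluster i-epenthesis): no segment meets the environment; /vusaxousasase/ is unchanged.
Rule 4 (final vowel raising): /e/ is a mid vowel in word-final position, so it raises to [i]. /vusaxousasase/ → vusaxousasasi.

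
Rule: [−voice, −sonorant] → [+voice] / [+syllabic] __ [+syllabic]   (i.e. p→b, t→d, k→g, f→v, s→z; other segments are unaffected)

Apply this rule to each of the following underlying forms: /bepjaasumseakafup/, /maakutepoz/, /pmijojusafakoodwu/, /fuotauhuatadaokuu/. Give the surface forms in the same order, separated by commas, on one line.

/bepjaasumseakafup/: /s/ is a voiceless obstruent between vowels /a/ and /u/, so it voices to [z]. /k/ is a voiceless obstruent between vowels /a/ and /a/, so it voices to [g]. /f/ is a voiceless obstruent between vowels /a/ and /u/, so it voices to [v]. → [bepjaazumseagavup].
/maakutepoz/: /k/ is a voiceless obstruent between vowels /a/ and /u/, so it voices to [g]. /t/ is a voiceless obstruent between vowels /u/ and /e/, so it voices to [d]. /p/ is a voiceless obstruent between vowels /e/ and /o/, so it voices to [b]. → [maagudeboz].
/pmijojusafakoodwu/: /s/ is a voiceless obstruent between vowels /u/ and /a/, so it voices to [z]. /f/ is a voiceless obstruent between vowels /a/ and /a/, so it voices to [v]. /k/ is a voiceless obstruent between vowels /a/ and /o/, so it voices to [g]. → [pmijojuzavagoodwu].
/fuotauhuatadaokuu/: /t/ is a voiceless obstruent between vowels /o/ and /a/, so it voices to [d]. /t/ is a voiceless obstruent between vowels /a/ and /a/, so it voices to [d]. /k/ is a voiceless obstruent between vowels /o/ and /u/, so it voices to [g]. → [fuodauhuadadaoguu].

bepjaazumseagavup, maagudeboz, pmijojuzavagoodwu, fuodauhuadadaoguu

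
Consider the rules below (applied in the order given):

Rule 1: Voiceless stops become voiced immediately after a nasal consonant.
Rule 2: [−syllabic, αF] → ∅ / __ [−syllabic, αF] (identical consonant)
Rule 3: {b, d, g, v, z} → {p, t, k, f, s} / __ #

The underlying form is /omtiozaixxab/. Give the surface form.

Rule 1 (post-nasal voicing): /t/ is a voiceless stop immediately after the nasal /m/, so it voices to [d]. /omtiozaixxab/ → omdiozaixxab.
Rule 2 (degemination): /xx/ is a geminate; the first /x/ deletes. /omdiozaixxab/ → omdiozaixab.
Rule 3 (final devoicing): /b/ is a voiced obstruent in word-final position, so it devoices to [p]. /omdiozaixab/ → omdiozaixap.

omdiozaixap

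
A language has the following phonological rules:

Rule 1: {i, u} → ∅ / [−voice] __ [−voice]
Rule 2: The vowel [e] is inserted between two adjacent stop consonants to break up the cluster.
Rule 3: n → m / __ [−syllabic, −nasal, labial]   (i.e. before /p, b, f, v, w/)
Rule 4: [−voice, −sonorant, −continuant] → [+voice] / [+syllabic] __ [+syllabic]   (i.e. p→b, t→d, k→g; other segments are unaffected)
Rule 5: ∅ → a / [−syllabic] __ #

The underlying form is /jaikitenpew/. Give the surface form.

Rule 1 (high vowel syncope): /i/ is a high vowel flanked by voiceless consonants /k/ and /t/, so it deletes. /jaikitenpew/ → jaiktenpew.
Rule 2 (stop-cluster e-epenthesis): /k/ and /t/ form a stop–stop cluster, so [e] is inserted between them. /jaiktenpew/ → jaiketenpew.
Rule 3 (nasal place assimilation): /n/ precedes the labial consonant /p/, so it assimilates in place to [m]. /jaiketenpew/ → jaiketempew.
Rule 4 (intervocalic voicing): /k/ is a voiceless stop between vowels /i/ and /e/, so it voices to [g]. /t/ is a voiceless stop between vowels /e/ and /e/, so it voices to [d]. /jaiketempew/ → jaigedempew.
Rule 5 (final a-epenthesis): the form ends in the consonant /w/, so [a] is inserted word-finally. /jaigedempew/ → jaigedempewa.

jaigedempewa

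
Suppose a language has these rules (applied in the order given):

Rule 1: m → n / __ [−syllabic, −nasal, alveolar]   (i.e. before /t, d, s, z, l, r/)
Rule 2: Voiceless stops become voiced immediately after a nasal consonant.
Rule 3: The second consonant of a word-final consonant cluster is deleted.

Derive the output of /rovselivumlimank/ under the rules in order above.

Rule 1 (nasal place assimilation): /m/ precedes the alveolar consonant /l/, so it assimilates in place to [n]. /rovselivumlimank/ → rovselivunlimank.
Rule 2 (post-nasal voicing): /k/ is a voiceless stop immediately after the nasal /n/, so it voices to [g]. /rovselivunlimank/ → rovselivunlimang.
Rule 3 (final cluster simplification): /g/ is the second consonant of a word-final cluster /ng/, so it deletes. /rovselivunlimang/ → rovselivunliman.

rovselivunliman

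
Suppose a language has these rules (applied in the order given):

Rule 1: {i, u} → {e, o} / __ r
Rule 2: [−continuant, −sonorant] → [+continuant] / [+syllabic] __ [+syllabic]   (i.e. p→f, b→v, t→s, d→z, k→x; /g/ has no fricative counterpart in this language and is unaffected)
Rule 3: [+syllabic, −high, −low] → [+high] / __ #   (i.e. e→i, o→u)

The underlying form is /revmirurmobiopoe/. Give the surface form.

Rule 1 (pre-rhotic lowering): /i/ is a high vowel immediately before /r/, so it lowers to [e]. /u/ is a high vowel immediately before /r/, so it lowers to [o]. /revmirurmobiopoe/ → revmerormobiopoe.
Rule 2 (intervocalic spirantization): /b/ is a stop between vowels /o/ and /i/, so it spirantizes to the fricative [v]. /p/ is a stop between vowels /o/ and /o/, so it spirantizes to the fricative [f]. /revmerormobiopoe/ → revmerormoviofoe.
Rule 3 (final vowel raising): /e/ is a mid vowel in word-final position, so it raises to [i]. /revmerormoviofoe/ → revmerormoviofoi.

revmerormoviofoi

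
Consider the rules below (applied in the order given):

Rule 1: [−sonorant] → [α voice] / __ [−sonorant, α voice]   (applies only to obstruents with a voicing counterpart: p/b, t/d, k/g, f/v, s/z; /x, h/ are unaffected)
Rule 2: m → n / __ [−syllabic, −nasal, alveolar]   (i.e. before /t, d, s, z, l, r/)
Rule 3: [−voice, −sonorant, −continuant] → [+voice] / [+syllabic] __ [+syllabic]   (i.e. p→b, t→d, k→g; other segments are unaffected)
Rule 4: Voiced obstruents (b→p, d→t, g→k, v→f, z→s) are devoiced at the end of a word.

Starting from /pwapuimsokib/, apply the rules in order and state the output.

pwabuinsogip

Rule 1 (regressive voicing assimilation): no segment meets the environment; /pwapuimsokib/ is unchanged.
Rule 2 (nasal place assimilation): /m/ precedes the alveolar consonant /s/, so it assimilates in place to [n]. /pwapuimsokib/ → pwapuinsokib.
Rule 3 (intervocalic voicing): /p/ is a voiceless stop between vowels /a/ and /u/, so it voices to [b]. /k/ is a voiceless stop between vowels /o/ and /i/, so it voices to [g]. /pwapuinsokib/ → pwabuinsogib.
Rule 4 (final devoicing): /b/ is a voiced obstruent in word-final position, so it devoices to [p]. /pwabuinsogib/ → pwabuinsogip.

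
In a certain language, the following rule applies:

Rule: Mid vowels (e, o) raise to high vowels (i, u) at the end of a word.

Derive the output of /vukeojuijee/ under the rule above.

/e/ is a mid vowel in word-final position, so it raises to [i].
The other instances of /e/, /o/ do not occur in the required environment and remain unchanged.
Surface form: [vukeojuijei].

vukeojuijei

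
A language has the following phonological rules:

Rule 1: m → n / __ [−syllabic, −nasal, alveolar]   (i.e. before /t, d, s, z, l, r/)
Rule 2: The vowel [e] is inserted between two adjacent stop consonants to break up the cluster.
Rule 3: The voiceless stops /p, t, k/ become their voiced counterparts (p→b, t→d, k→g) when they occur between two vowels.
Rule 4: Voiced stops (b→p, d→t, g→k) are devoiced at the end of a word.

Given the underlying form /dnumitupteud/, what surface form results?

dnumidubedeut

Rule 1 (nasal place assimilation): no segment meets the environment; /dnumitupteud/ is unchanged.
Rule 2 (stop-cluster e-epenthesis): /p/ and /t/ form a stop–stop cluster, so [e] is inserted between them. /dnumitupteud/ → dnumitupeteud.
Rule 3 (intervocalic voicing): /t/ is a voiceless stop between vowels /i/ and /u/, so it voices to [d]. /p/ is a voiceless stop between vowels /u/ and /e/, so it voices to [b]. /t/ is a voiceless stop between vowels /e/ and /e/, so it voices to [d]. /dnumitupeteud/ → dnumidubedeud.
Rule 4 (final devoicing): /d/ is a voiced stop in word-final position, so it devoices to [t]. /dnumidubedeud/ → dnumidubedeut.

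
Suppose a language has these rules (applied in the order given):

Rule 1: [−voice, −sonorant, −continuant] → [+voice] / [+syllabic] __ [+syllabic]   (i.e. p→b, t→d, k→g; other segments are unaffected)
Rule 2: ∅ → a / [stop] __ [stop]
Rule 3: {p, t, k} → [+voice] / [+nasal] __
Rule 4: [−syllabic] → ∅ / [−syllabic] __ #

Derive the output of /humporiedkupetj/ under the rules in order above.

humboriedakubet

Rule 1 (intervocalic voicing): /p/ is a voiceless stop between vowels /u/ and /e/, so it voices to [b]. /humporiedkupetj/ → humporiedkubetj.
Rule 2 (stop-cluster a-epenthesis): /d/ and /k/ form a stop–stop cluster, so [a] is inserted between them. /humporiedkubetj/ → humporiedakubetj.
Rule 3 (post-nasal voicing): /p/ is a voiceless stop immediately after the nasal /m/, so it voices to [b]. /humporiedakubetj/ → humboriedakubetj.
Rule 4 (final cluster simplification): /j/ is the second consonant of a word-final cluster /tj/, so it deletes. /humboriedakubetj/ → humboriedakubet.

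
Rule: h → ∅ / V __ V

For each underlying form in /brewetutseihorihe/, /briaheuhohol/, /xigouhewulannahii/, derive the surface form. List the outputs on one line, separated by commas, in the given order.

brewetutseiorie, briaeuool, xigouewulannaii

/brewetutseihorihe/: /h/ occurs between vowels /i/ and /o/, so it deletes. /h/ occurs between vowels /i/ and /e/, so it deletes. → [brewetutseiorie].
/briaheuhohol/: /h/ occurs between vowels /a/ and /e/, so it deletes. /h/ occurs between vowels /u/ and /o/, so it deletes. /h/ occurs between vowels /o/ and /o/, so it deletes. → [briaeuool].
/xigouhewulannahii/: /h/ occurs between vowels /u/ and /e/, so it deletes. /h/ occurs between vowels /a/ and /i/, so it deletes. → [xigouewulannaii].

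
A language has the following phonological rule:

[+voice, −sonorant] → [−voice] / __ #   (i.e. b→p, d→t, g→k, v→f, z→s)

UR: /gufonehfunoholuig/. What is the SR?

/g/ is a voiced obstruent in word-final position, so it devoices to [k].
Surface form: [gufonehfunoholuik].

gufonehfunoholuik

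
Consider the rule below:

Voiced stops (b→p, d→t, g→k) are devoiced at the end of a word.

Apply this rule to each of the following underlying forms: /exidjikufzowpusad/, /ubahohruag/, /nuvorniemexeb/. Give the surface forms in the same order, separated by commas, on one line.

exidjikufzowpusat, ubahohruak, nuvorniemexep

/exidjikufzowpusad/: /d/ is a voiced stop in word-final position, so it devoices to [t]. → [exidjikufzowpusat].
/ubahohruag/: /g/ is a voiced stop in word-final position, so it devoices to [k]. → [ubahohruak].
/nuvorniemexeb/: /b/ is a voiced stop in word-final position, so it devoices to [p]. → [nuvorniemexep].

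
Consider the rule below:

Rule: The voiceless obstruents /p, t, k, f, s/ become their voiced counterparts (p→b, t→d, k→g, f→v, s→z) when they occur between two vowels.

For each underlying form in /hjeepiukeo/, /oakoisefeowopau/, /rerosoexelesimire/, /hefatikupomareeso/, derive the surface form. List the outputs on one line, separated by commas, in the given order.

hjeebiugeo, oagoizeveowobau, rerozoexelezimire, hevadigubomareezo

/hjeepiukeo/: /p/ is a voiceless obstruent between vowels /e/ and /i/, so it voices to [b]. /k/ is a voiceless obstruent between vowels /u/ and /e/, so it voices to [g]. → [hjeebiugeo].
/oakoisefeowopau/: /k/ is a voiceless obstruent between vowels /a/ and /o/, so it voices to [g]. /s/ is a voiceless obstruent between vowels /i/ and /e/, so it voices to [z]. /f/ is a voiceless obstruent between vowels /e/ and /e/, so it voices to [v]. /p/ is a voiceless obstruent between vowels /o/ and /a/, so it voices to [b]. → [oagoizeveowobau].
/rerosoexelesimire/: /s/ is a voiceless obstruent between vowels /o/ and /o/, so it voices to [z]. /s/ is a voiceless obstruent between vowels /e/ and /i/, so it voices to [z]. → [rerozoexelezimire].
/hefatikupomareeso/: /f/ is a voiceless obstruent between vowels /e/ and /a/, so it voices to [v]. /t/ is a voiceless obstruent between vowels /a/ and /i/, so it voices to [d]. /k/ is a voiceless obstruent between vowels /i/ and /u/, so it voices to [g]. /p/ is a voiceless obstruent between vowels /u/ and /o/, so it voices to [b]. /s/ is a voiceless obstruent between vowels /e/ and /o/, so it voices to [z]. → [hevadigubomareezo].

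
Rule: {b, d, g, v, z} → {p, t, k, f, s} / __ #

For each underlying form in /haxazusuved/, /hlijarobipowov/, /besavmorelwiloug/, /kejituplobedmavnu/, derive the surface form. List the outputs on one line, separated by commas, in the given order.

haxazusuvet, hlijarobipowof, besavmorelwilouk, kejituplobedmavnu

/haxazusuved/: /d/ is a voiced obstruent in word-final position, so it devoices to [t]. → [haxazusuvet].
/hlijarobipowov/: /v/ is a voiced obstruent in word-final position, so it devoices to [f]. → [hlijarobipowof].
/besavmorelwiloug/: /g/ is a voiced obstruent in word-final position, so it devoices to [k]. → [besavmorelwilouk].
/kejituplobedmavnu/: the rule's environment is not met; surfaces unchanged as [kejituplobedmavnu].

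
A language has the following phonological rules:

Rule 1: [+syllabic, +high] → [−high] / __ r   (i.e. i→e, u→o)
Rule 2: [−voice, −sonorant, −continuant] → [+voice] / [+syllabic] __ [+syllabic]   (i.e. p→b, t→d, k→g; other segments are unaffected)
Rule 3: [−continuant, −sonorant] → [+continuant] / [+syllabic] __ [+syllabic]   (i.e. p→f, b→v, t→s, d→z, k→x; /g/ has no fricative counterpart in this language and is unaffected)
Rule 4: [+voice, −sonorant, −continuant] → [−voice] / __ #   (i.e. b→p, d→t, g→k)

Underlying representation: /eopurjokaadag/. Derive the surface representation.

Rule 1 (pre-rhotic lowering): /u/ is a high vowel immediately before /r/, so it lowers to [o]. /eopurjokaadag/ → eoporjokaadag.
Rule 2 (intervocalic voicing): /p/ is a voiceless stop between vowels /o/ and /o/, so it voices to [b]. /k/ is a voiceless stop between vowels /o/ and /a/, so it voices to [g]. /eoporjokaadag/ → eoborjogaadag.
Rule 3 (intervocalic spirantization): /b/ is a stop between vowels /o/ and /o/, so it spirantizes to the fricative [v]. /d/ is a stop between vowels /a/ and /a/, so it spirantizes to the fricative [z]. /eoborjogaadag/ → eovorjogaazag.
Rule 4 (final devoicing): /g/ is a voiced stop in word-final position, so it devoices to [k]. /eovorjogaazag/ → eovorjogaazak.

eovorjogaazak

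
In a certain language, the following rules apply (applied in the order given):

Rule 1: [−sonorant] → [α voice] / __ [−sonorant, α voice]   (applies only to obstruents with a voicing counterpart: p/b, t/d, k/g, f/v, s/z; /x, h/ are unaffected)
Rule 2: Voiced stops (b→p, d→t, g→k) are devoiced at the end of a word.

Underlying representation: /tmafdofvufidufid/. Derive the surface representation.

tmavdovvufidufit

Rule 1 (regressive voicing assimilation): /f/ precedes the voiced obstruent /d/, so it voices to [v] by assimilation. /f/ precedes the voiced obstruent /v/, so it voices to [v] by assimilation. /tmafdofvufidufid/ → tmavdovvufidufid.
Rule 2 (final devoicing): /d/ is a voiced stop in word-final position, so it devoices to [t]. /tmavdovvufidufid/ → tmavdovvufidufit.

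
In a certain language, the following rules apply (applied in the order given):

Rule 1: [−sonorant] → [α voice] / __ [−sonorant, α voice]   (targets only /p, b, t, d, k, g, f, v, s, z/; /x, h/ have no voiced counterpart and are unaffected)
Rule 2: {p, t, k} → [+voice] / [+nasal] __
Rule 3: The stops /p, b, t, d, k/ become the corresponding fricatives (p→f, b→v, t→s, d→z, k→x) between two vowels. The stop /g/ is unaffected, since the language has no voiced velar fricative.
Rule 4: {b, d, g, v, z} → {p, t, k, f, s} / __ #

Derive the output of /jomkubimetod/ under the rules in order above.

jomguvimesot

Rule 1 (regressive voicing assimilation): no segment meets the environment; /jomkubimetod/ is unchanged.
Rule 2 (post-nasal voicing): /k/ is a voiceless stop immediately after the nasal /m/, so it voices to [g]. /jomkubimetod/ → jomgubimetod.
Rule 3 (intervocalic spirantization): /b/ is a stop between vowels /u/ and /i/, so it spirantizes to the fricative [v]. /t/ is a stop between vowels /e/ and /o/, so it spirantizes to the fricative [s]. /jomgubimetod/ → jomguvimesod.
Rule 4 (final devoicing): /d/ is a voiced obstruent in word-final position, so it devoices to [t]. /jomguvimesod/ → jomguvimesot.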